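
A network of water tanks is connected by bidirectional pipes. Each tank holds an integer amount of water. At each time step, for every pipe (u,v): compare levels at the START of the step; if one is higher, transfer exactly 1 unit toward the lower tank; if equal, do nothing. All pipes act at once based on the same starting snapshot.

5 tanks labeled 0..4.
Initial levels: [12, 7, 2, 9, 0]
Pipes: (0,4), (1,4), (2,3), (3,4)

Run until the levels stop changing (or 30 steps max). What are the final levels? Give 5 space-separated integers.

Step 1: flows [0->4,1->4,3->2,3->4] -> levels [11 6 3 7 3]
Step 2: flows [0->4,1->4,3->2,3->4] -> levels [10 5 4 5 6]
Step 3: flows [0->4,4->1,3->2,4->3] -> levels [9 6 5 5 5]
Step 4: flows [0->4,1->4,2=3,3=4] -> levels [8 5 5 5 7]
Step 5: flows [0->4,4->1,2=3,4->3] -> levels [7 6 5 6 6]
Step 6: flows [0->4,1=4,3->2,3=4] -> levels [6 6 6 5 7]
Step 7: flows [4->0,4->1,2->3,4->3] -> levels [7 7 5 7 4]
Step 8: flows [0->4,1->4,3->2,3->4] -> levels [6 6 6 5 7]
  -> period-2 cycle: step 8 state = step 6 state; never stabilizes
  -> state at step 30: (30-6) mod 2 = 0, same as step 6 -> [6 6 6 5 7]

Answer: 6 6 6 5 7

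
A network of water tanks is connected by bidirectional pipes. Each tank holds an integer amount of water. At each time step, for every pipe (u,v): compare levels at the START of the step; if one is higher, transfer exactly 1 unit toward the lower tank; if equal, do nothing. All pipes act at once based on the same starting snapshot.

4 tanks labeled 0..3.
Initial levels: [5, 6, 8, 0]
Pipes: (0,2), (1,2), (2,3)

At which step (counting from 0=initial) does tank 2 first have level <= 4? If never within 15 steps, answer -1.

Answer: 3

Derivation:
Step 1: flows [2->0,2->1,2->3] -> levels [6 7 5 1]
Step 2: flows [0->2,1->2,2->3] -> levels [5 6 6 2]
Step 3: flows [2->0,1=2,2->3] -> levels [6 6 4 3]
Tank 2 first reaches <=4 at step 3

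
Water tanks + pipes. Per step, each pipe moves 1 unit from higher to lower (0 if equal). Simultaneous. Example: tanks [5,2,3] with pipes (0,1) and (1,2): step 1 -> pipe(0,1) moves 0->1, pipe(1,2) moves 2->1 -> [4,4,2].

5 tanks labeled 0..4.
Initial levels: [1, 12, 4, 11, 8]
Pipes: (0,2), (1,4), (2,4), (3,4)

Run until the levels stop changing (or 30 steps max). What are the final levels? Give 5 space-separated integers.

Step 1: flows [2->0,1->4,4->2,3->4] -> levels [2 11 4 10 9]
Step 2: flows [2->0,1->4,4->2,3->4] -> levels [3 10 4 9 10]
Step 3: flows [2->0,1=4,4->2,4->3] -> levels [4 10 4 10 8]
Step 4: flows [0=2,1->4,4->2,3->4] -> levels [4 9 5 9 9]
Step 5: flows [2->0,1=4,4->2,3=4] -> levels [5 9 5 9 8]
Step 6: flows [0=2,1->4,4->2,3->4] -> levels [5 8 6 8 9]
Step 7: flows [2->0,4->1,4->2,4->3] -> levels [6 9 6 9 6]
Step 8: flows [0=2,1->4,2=4,3->4] -> levels [6 8 6 8 8]
Step 9: flows [0=2,1=4,4->2,3=4] -> levels [6 8 7 8 7]
Step 10: flows [2->0,1->4,2=4,3->4] -> levels [7 7 6 7 9]
Step 11: flows [0->2,4->1,4->2,4->3] -> levels [6 8 8 8 6]
Step 12: flows [2->0,1->4,2->4,3->4] -> levels [7 7 6 7 9]
  -> period-2 cycle: step 12 state = step 10 state; never stabilizes
  -> state at step 30: (30-10) mod 2 = 0, same as step 10 -> [7 7 6 7 9]

Answer: 7 7 6 7 9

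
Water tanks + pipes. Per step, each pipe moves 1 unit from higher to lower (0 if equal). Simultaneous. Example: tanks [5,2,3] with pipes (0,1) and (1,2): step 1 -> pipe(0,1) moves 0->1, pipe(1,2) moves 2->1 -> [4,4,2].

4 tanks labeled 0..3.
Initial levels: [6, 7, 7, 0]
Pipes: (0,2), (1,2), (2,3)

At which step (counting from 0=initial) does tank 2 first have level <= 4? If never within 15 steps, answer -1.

Step 1: flows [2->0,1=2,2->3] -> levels [7 7 5 1]
Step 2: flows [0->2,1->2,2->3] -> levels [6 6 6 2]
Step 3: flows [0=2,1=2,2->3] -> levels [6 6 5 3]
Step 4: flows [0->2,1->2,2->3] -> levels [5 5 6 4]
Step 5: flows [2->0,2->1,2->3] -> levels [6 6 3 5]
Tank 2 first reaches <=4 at step 5

Answer: 5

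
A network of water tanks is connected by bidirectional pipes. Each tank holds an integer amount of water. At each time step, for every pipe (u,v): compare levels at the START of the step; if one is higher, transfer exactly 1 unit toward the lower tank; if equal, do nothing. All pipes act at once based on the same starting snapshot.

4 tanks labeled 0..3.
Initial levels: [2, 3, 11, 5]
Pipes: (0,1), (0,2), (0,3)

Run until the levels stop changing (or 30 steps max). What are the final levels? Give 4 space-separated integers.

Answer: 4 5 7 5

Derivation:
Step 1: flows [1->0,2->0,3->0] -> levels [5 2 10 4]
Step 2: flows [0->1,2->0,0->3] -> levels [4 3 9 5]
Step 3: flows [0->1,2->0,3->0] -> levels [5 4 8 4]
Step 4: flows [0->1,2->0,0->3] -> levels [4 5 7 5]
Step 5: flows [1->0,2->0,3->0] -> levels [7 4 6 4]
Step 6: flows [0->1,0->2,0->3] -> levels [4 5 7 5]
  -> period-2 cycle: step 6 state = step 4 state; never stabilizes
  -> state at step 30: (30-4) mod 2 = 0, same as step 4 -> [4 5 7 5]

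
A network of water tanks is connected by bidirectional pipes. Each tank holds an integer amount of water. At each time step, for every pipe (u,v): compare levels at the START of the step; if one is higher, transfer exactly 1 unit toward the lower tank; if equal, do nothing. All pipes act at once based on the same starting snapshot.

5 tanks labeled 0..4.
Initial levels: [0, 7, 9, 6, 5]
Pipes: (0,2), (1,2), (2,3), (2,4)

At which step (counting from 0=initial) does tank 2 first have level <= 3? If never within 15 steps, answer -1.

Answer: -1

Derivation:
Step 1: flows [2->0,2->1,2->3,2->4] -> levels [1 8 5 7 6]
Step 2: flows [2->0,1->2,3->2,4->2] -> levels [2 7 7 6 5]
Step 3: flows [2->0,1=2,2->3,2->4] -> levels [3 7 4 7 6]
Step 4: flows [2->0,1->2,3->2,4->2] -> levels [4 6 6 6 5]
Step 5: flows [2->0,1=2,2=3,2->4] -> levels [5 6 4 6 6]
Step 6: flows [0->2,1->2,3->2,4->2] -> levels [4 5 8 5 5]
Step 7: flows [2->0,2->1,2->3,2->4] -> levels [5 6 4 6 6]
  -> period-2 cycle (repeats step 5); tank 2 never drops to <=3
Tank 2 never reaches <=3 within 15 steps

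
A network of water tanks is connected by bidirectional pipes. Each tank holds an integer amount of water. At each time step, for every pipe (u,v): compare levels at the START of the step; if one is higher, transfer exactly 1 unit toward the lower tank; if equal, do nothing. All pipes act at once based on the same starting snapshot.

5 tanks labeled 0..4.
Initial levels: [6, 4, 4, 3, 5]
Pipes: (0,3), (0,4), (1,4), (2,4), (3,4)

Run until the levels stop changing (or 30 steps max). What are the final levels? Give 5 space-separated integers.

Answer: 4 4 4 3 7

Derivation:
Step 1: flows [0->3,0->4,4->1,4->2,4->3] -> levels [4 5 5 5 3]
Step 2: flows [3->0,0->4,1->4,2->4,3->4] -> levels [4 4 4 3 7]
Step 3: flows [0->3,4->0,4->1,4->2,4->3] -> levels [4 5 5 5 3]
  -> period-2 cycle: step 3 state = step 1 state; never stabilizes
  -> state at step 30: (30-1) mod 2 = 1, same as step 2 -> [4 4 4 3 7]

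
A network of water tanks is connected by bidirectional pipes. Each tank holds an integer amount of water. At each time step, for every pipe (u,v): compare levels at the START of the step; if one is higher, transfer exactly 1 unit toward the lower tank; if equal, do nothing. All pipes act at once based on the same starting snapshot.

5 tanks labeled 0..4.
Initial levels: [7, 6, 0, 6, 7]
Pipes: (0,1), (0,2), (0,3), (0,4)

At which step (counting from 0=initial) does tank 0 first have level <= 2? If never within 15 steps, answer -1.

Answer: -1

Derivation:
Step 1: flows [0->1,0->2,0->3,0=4] -> levels [4 7 1 7 7]
Step 2: flows [1->0,0->2,3->0,4->0] -> levels [6 6 2 6 6]
Step 3: flows [0=1,0->2,0=3,0=4] -> levels [5 6 3 6 6]
Step 4: flows [1->0,0->2,3->0,4->0] -> levels [7 5 4 5 5]
Step 5: flows [0->1,0->2,0->3,0->4] -> levels [3 6 5 6 6]
Step 6: flows [1->0,2->0,3->0,4->0] -> levels [7 5 4 5 5]
  -> period-2 cycle (repeats step 4); tank 0 never drops to <=2
Tank 0 never reaches <=2 within 15 steps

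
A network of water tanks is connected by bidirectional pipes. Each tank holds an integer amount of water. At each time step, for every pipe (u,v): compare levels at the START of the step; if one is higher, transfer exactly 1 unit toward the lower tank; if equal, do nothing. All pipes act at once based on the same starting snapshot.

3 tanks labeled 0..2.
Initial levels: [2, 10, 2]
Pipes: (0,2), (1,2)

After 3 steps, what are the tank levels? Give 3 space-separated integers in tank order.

Answer: 3 7 4

Derivation:
Step 1: flows [0=2,1->2] -> levels [2 9 3]
Step 2: flows [2->0,1->2] -> levels [3 8 3]
Step 3: flows [0=2,1->2] -> levels [3 7 4]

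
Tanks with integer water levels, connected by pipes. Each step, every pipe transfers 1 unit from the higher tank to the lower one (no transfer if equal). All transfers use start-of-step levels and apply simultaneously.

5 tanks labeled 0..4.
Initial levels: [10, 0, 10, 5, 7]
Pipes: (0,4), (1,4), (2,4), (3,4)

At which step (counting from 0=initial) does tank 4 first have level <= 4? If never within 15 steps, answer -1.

Answer: 4

Derivation:
Step 1: flows [0->4,4->1,2->4,4->3] -> levels [9 1 9 6 7]
Step 2: flows [0->4,4->1,2->4,4->3] -> levels [8 2 8 7 7]
Step 3: flows [0->4,4->1,2->4,3=4] -> levels [7 3 7 7 8]
Step 4: flows [4->0,4->1,4->2,4->3] -> levels [8 4 8 8 4]
Tank 4 first reaches <=4 at step 4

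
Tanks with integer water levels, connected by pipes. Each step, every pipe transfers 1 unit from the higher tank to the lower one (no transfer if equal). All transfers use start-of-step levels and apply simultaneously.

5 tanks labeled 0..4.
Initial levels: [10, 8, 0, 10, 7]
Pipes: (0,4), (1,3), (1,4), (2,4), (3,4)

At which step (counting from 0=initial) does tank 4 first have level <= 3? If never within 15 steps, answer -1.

Answer: -1

Derivation:
Step 1: flows [0->4,3->1,1->4,4->2,3->4] -> levels [9 8 1 8 9]
Step 2: flows [0=4,1=3,4->1,4->2,4->3] -> levels [9 9 2 9 6]
Step 3: flows [0->4,1=3,1->4,4->2,3->4] -> levels [8 8 3 8 8]
Step 4: flows [0=4,1=3,1=4,4->2,3=4] -> levels [8 8 4 8 7]
Step 5: flows [0->4,1=3,1->4,4->2,3->4] -> levels [7 7 5 7 9]
Step 6: flows [4->0,1=3,4->1,4->2,4->3] -> levels [8 8 6 8 5]
Step 7: flows [0->4,1=3,1->4,2->4,3->4] -> levels [7 7 5 7 9]
  -> period-2 cycle (repeats step 5); tank 4 never drops to <=3
Tank 4 never reaches <=3 within 15 steps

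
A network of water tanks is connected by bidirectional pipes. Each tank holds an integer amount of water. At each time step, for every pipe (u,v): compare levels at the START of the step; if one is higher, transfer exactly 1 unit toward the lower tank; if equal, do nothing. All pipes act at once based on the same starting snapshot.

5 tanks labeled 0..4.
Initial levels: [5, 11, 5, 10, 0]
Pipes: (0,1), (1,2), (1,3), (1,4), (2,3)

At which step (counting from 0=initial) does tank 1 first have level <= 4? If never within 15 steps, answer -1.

Step 1: flows [1->0,1->2,1->3,1->4,3->2] -> levels [6 7 7 10 1]
Step 2: flows [1->0,1=2,3->1,1->4,3->2] -> levels [7 6 8 8 2]
Step 3: flows [0->1,2->1,3->1,1->4,2=3] -> levels [6 8 7 7 3]
Step 4: flows [1->0,1->2,1->3,1->4,2=3] -> levels [7 4 8 8 4]
Tank 1 first reaches <=4 at step 4

Answer: 4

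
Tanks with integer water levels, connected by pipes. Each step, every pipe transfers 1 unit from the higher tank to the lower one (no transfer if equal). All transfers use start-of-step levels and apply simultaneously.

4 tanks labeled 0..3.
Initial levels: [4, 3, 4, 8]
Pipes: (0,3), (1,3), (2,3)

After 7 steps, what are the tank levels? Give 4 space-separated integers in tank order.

Step 1: flows [3->0,3->1,3->2] -> levels [5 4 5 5]
Step 2: flows [0=3,3->1,2=3] -> levels [5 5 5 4]
Step 3: flows [0->3,1->3,2->3] -> levels [4 4 4 7]
Step 4: flows [3->0,3->1,3->2] -> levels [5 5 5 4]
  -> period-2 cycle: step 4 state = step 2 state
  -> state at step 7: (7-2) mod 2 = 1, same as step 3 -> [4 4 4 7]

Answer: 4 4 4 7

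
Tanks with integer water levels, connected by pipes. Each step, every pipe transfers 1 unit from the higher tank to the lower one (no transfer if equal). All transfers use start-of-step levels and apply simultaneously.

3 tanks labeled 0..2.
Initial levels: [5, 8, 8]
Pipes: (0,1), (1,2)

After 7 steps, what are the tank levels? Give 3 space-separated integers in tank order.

Step 1: flows [1->0,1=2] -> levels [6 7 8]
Step 2: flows [1->0,2->1] -> levels [7 7 7]
Step 3: flows [0=1,1=2] -> levels [7 7 7]
  -> stable; steps 4..7 unchanged -> [7 7 7]

Answer: 7 7 7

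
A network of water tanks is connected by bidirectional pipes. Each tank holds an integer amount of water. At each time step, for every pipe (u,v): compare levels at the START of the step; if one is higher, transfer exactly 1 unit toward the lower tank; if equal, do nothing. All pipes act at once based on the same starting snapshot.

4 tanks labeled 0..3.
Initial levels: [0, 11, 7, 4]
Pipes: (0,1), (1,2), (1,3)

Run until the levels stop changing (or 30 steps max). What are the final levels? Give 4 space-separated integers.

Step 1: flows [1->0,1->2,1->3] -> levels [1 8 8 5]
Step 2: flows [1->0,1=2,1->3] -> levels [2 6 8 6]
Step 3: flows [1->0,2->1,1=3] -> levels [3 6 7 6]
Step 4: flows [1->0,2->1,1=3] -> levels [4 6 6 6]
Step 5: flows [1->0,1=2,1=3] -> levels [5 5 6 6]
Step 6: flows [0=1,2->1,3->1] -> levels [5 7 5 5]
Step 7: flows [1->0,1->2,1->3] -> levels [6 4 6 6]
Step 8: flows [0->1,2->1,3->1] -> levels [5 7 5 5]
  -> period-2 cycle: step 8 state = step 6 state; never stabilizes
  -> state at step 30: (30-6) mod 2 = 0, same as step 6 -> [5 7 5 5]

Answer: 5 7 5 5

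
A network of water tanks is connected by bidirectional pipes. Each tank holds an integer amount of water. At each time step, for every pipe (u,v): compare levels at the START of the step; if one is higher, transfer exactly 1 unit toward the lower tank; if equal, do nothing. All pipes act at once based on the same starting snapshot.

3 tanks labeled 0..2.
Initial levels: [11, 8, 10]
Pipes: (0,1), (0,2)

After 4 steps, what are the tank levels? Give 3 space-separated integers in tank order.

Step 1: flows [0->1,0->2] -> levels [9 9 11]
Step 2: flows [0=1,2->0] -> levels [10 9 10]
Step 3: flows [0->1,0=2] -> levels [9 10 10]
Step 4: flows [1->0,2->0] -> levels [11 9 9]

Answer: 11 9 9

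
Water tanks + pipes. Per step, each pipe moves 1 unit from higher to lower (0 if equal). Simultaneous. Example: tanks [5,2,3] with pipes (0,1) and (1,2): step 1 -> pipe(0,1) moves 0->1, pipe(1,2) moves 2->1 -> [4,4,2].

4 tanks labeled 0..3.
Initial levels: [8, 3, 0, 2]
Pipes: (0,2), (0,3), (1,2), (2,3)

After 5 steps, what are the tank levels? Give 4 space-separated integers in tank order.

Step 1: flows [0->2,0->3,1->2,3->2] -> levels [6 2 3 2]
Step 2: flows [0->2,0->3,2->1,2->3] -> levels [4 3 2 4]
Step 3: flows [0->2,0=3,1->2,3->2] -> levels [3 2 5 3]
Step 4: flows [2->0,0=3,2->1,2->3] -> levels [4 3 2 4]
  -> period-2 cycle: step 4 state = step 2 state
  -> state at step 5: (5-2) mod 2 = 1, same as step 3 -> [3 2 5 3]

Answer: 3 2 5 3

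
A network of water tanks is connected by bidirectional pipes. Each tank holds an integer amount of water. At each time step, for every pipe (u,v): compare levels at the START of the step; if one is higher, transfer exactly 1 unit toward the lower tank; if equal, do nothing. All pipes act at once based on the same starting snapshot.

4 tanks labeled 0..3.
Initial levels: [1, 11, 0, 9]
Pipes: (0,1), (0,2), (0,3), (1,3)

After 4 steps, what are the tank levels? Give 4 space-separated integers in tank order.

Step 1: flows [1->0,0->2,3->0,1->3] -> levels [2 9 1 9]
Step 2: flows [1->0,0->2,3->0,1=3] -> levels [3 8 2 8]
Step 3: flows [1->0,0->2,3->0,1=3] -> levels [4 7 3 7]
Step 4: flows [1->0,0->2,3->0,1=3] -> levels [5 6 4 6]

Answer: 5 6 4 6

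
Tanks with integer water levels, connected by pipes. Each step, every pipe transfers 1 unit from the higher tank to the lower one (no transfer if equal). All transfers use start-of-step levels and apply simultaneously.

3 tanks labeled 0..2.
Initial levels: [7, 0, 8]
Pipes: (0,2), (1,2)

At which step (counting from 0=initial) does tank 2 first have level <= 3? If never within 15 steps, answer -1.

Step 1: flows [2->0,2->1] -> levels [8 1 6]
Step 2: flows [0->2,2->1] -> levels [7 2 6]
Step 3: flows [0->2,2->1] -> levels [6 3 6]
Step 4: flows [0=2,2->1] -> levels [6 4 5]
Step 5: flows [0->2,2->1] -> levels [5 5 5]
Step 6: flows [0=2,1=2] -> levels [5 5 5]
  -> stable; tank 2 stays at 5 > 3
Tank 2 never reaches <=3 within 15 steps

Answer: -1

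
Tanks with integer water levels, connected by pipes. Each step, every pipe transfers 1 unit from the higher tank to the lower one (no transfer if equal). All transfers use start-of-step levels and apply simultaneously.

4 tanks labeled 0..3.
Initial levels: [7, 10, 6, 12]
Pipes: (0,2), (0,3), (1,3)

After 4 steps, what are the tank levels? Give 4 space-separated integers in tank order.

Answer: 9 9 8 9

Derivation:
Step 1: flows [0->2,3->0,3->1] -> levels [7 11 7 10]
Step 2: flows [0=2,3->0,1->3] -> levels [8 10 7 10]
Step 3: flows [0->2,3->0,1=3] -> levels [8 10 8 9]
Step 4: flows [0=2,3->0,1->3] -> levels [9 9 8 9]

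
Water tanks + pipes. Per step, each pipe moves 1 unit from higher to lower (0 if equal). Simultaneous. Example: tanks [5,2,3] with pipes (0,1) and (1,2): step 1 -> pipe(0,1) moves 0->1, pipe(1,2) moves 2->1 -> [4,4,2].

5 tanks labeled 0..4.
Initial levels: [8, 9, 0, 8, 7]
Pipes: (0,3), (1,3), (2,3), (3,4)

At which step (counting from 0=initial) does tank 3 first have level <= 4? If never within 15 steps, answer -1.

Answer: 7

Derivation:
Step 1: flows [0=3,1->3,3->2,3->4] -> levels [8 8 1 7 8]
Step 2: flows [0->3,1->3,3->2,4->3] -> levels [7 7 2 9 7]
Step 3: flows [3->0,3->1,3->2,3->4] -> levels [8 8 3 5 8]
Step 4: flows [0->3,1->3,3->2,4->3] -> levels [7 7 4 7 7]
Step 5: flows [0=3,1=3,3->2,3=4] -> levels [7 7 5 6 7]
Step 6: flows [0->3,1->3,3->2,4->3] -> levels [6 6 6 8 6]
Step 7: flows [3->0,3->1,3->2,3->4] -> levels [7 7 7 4 7]
Tank 3 first reaches <=4 at step 7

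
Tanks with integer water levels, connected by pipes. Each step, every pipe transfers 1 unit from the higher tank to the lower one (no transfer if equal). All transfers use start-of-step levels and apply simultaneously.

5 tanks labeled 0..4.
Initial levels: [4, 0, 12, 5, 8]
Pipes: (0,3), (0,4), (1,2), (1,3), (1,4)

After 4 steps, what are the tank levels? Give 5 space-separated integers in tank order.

Step 1: flows [3->0,4->0,2->1,3->1,4->1] -> levels [6 3 11 3 6]
Step 2: flows [0->3,0=4,2->1,1=3,4->1] -> levels [5 5 10 4 5]
Step 3: flows [0->3,0=4,2->1,1->3,1=4] -> levels [4 5 9 6 5]
Step 4: flows [3->0,4->0,2->1,3->1,1=4] -> levels [6 7 8 4 4]

Answer: 6 7 8 4 4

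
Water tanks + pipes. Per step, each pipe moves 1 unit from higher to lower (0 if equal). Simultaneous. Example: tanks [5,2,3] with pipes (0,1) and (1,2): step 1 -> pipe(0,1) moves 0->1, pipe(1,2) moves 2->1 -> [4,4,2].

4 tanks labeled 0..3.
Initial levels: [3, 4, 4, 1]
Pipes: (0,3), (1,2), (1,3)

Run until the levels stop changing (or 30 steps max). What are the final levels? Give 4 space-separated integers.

Step 1: flows [0->3,1=2,1->3] -> levels [2 3 4 3]
Step 2: flows [3->0,2->1,1=3] -> levels [3 4 3 2]
Step 3: flows [0->3,1->2,1->3] -> levels [2 2 4 4]
Step 4: flows [3->0,2->1,3->1] -> levels [3 4 3 2]
  -> period-2 cycle: step 4 state = step 2 state; never stabilizes
  -> state at step 30: (30-2) mod 2 = 0, same as step 2 -> [3 4 3 2]

Answer: 3 4 3 2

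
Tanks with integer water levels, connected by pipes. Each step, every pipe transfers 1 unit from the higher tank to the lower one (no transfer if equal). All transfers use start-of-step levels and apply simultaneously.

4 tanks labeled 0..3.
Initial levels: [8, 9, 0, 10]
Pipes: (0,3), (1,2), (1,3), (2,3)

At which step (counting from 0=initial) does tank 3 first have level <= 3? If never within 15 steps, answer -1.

Step 1: flows [3->0,1->2,3->1,3->2] -> levels [9 9 2 7]
Step 2: flows [0->3,1->2,1->3,3->2] -> levels [8 7 4 8]
Step 3: flows [0=3,1->2,3->1,3->2] -> levels [8 7 6 6]
Step 4: flows [0->3,1->2,1->3,2=3] -> levels [7 5 7 8]
Step 5: flows [3->0,2->1,3->1,3->2] -> levels [8 7 7 5]
Step 6: flows [0->3,1=2,1->3,2->3] -> levels [7 6 6 8]
Step 7: flows [3->0,1=2,3->1,3->2] -> levels [8 7 7 5]
  -> period-2 cycle (repeats step 5); tank 3 never drops to <=3
Tank 3 never reaches <=3 within 15 steps

Answer: -1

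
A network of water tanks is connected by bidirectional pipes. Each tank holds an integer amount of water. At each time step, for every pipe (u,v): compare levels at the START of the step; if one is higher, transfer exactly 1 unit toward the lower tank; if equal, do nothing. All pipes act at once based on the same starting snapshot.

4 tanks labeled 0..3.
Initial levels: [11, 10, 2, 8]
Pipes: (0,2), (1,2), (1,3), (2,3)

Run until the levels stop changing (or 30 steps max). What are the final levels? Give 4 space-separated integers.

Answer: 7 7 10 7

Derivation:
Step 1: flows [0->2,1->2,1->3,3->2] -> levels [10 8 5 8]
Step 2: flows [0->2,1->2,1=3,3->2] -> levels [9 7 8 7]
Step 3: flows [0->2,2->1,1=3,2->3] -> levels [8 8 7 8]
Step 4: flows [0->2,1->2,1=3,3->2] -> levels [7 7 10 7]
Step 5: flows [2->0,2->1,1=3,2->3] -> levels [8 8 7 8]
  -> period-2 cycle: step 5 state = step 3 state; never stabilizes
  -> state at step 30: (30-3) mod 2 = 1, same as step 4 -> [7 7 10 7]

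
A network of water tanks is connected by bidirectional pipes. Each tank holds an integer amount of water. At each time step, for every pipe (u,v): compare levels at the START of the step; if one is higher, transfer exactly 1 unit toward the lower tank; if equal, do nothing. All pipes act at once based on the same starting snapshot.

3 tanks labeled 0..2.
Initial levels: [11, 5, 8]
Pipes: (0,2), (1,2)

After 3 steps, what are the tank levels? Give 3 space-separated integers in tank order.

Step 1: flows [0->2,2->1] -> levels [10 6 8]
Step 2: flows [0->2,2->1] -> levels [9 7 8]
Step 3: flows [0->2,2->1] -> levels [8 8 8]

Answer: 8 8 8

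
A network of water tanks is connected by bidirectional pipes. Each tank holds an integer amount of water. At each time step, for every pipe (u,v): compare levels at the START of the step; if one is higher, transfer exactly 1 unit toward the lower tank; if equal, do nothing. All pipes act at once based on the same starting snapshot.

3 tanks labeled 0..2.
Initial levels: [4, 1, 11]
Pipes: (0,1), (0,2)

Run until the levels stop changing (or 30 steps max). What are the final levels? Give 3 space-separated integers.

Answer: 6 5 5

Derivation:
Step 1: flows [0->1,2->0] -> levels [4 2 10]
Step 2: flows [0->1,2->0] -> levels [4 3 9]
Step 3: flows [0->1,2->0] -> levels [4 4 8]
Step 4: flows [0=1,2->0] -> levels [5 4 7]
Step 5: flows [0->1,2->0] -> levels [5 5 6]
Step 6: flows [0=1,2->0] -> levels [6 5 5]
Step 7: flows [0->1,0->2] -> levels [4 6 6]
Step 8: flows [1->0,2->0] -> levels [6 5 5]
  -> period-2 cycle: step 8 state = step 6 state; never stabilizes
  -> state at step 30: (30-6) mod 2 = 0, same as step 6 -> [6 5 5]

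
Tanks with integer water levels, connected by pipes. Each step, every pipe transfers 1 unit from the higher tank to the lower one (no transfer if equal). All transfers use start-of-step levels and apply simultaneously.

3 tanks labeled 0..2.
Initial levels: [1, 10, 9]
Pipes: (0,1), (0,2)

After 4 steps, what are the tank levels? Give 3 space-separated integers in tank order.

Step 1: flows [1->0,2->0] -> levels [3 9 8]
Step 2: flows [1->0,2->0] -> levels [5 8 7]
Step 3: flows [1->0,2->0] -> levels [7 7 6]
Step 4: flows [0=1,0->2] -> levels [6 7 7]

Answer: 6 7 7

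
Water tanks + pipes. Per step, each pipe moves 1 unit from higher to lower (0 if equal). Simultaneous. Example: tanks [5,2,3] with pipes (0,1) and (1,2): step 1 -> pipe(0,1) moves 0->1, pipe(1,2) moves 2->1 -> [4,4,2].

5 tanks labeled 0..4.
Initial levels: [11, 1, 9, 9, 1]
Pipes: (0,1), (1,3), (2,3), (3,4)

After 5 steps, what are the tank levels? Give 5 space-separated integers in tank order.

Step 1: flows [0->1,3->1,2=3,3->4] -> levels [10 3 9 7 2]
Step 2: flows [0->1,3->1,2->3,3->4] -> levels [9 5 8 6 3]
Step 3: flows [0->1,3->1,2->3,3->4] -> levels [8 7 7 5 4]
Step 4: flows [0->1,1->3,2->3,3->4] -> levels [7 7 6 6 5]
Step 5: flows [0=1,1->3,2=3,3->4] -> levels [7 6 6 6 6]

Answer: 7 6 6 6 6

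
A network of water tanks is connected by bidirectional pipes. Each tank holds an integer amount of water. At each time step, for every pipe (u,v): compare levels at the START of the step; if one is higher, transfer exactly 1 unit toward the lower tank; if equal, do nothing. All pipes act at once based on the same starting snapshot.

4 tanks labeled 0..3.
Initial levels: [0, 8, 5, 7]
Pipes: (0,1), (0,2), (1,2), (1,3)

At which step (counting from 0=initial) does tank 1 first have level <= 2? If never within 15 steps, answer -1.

Answer: -1

Derivation:
Step 1: flows [1->0,2->0,1->2,1->3] -> levels [2 5 5 8]
Step 2: flows [1->0,2->0,1=2,3->1] -> levels [4 5 4 7]
Step 3: flows [1->0,0=2,1->2,3->1] -> levels [5 4 5 6]
Step 4: flows [0->1,0=2,2->1,3->1] -> levels [4 7 4 5]
Step 5: flows [1->0,0=2,1->2,1->3] -> levels [5 4 5 6]
  -> period-2 cycle (repeats step 3); tank 1 never drops to <=2
Tank 1 never reaches <=2 within 15 steps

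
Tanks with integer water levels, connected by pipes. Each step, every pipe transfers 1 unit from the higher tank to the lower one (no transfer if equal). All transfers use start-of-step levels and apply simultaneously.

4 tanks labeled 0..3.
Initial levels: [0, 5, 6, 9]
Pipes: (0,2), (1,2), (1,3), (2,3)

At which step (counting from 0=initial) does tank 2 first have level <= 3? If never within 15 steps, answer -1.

Step 1: flows [2->0,2->1,3->1,3->2] -> levels [1 7 5 7]
Step 2: flows [2->0,1->2,1=3,3->2] -> levels [2 6 6 6]
Step 3: flows [2->0,1=2,1=3,2=3] -> levels [3 6 5 6]
Step 4: flows [2->0,1->2,1=3,3->2] -> levels [4 5 6 5]
Step 5: flows [2->0,2->1,1=3,2->3] -> levels [5 6 3 6]
Tank 2 first reaches <=3 at step 5

Answer: 5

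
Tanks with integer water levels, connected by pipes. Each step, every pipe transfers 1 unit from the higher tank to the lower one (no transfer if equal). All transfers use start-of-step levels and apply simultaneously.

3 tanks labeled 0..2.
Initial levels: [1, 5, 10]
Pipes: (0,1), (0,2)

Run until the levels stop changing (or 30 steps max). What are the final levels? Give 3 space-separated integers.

Step 1: flows [1->0,2->0] -> levels [3 4 9]
Step 2: flows [1->0,2->0] -> levels [5 3 8]
Step 3: flows [0->1,2->0] -> levels [5 4 7]
Step 4: flows [0->1,2->0] -> levels [5 5 6]
Step 5: flows [0=1,2->0] -> levels [6 5 5]
Step 6: flows [0->1,0->2] -> levels [4 6 6]
Step 7: flows [1->0,2->0] -> levels [6 5 5]
  -> period-2 cycle: step 7 state = step 5 state; never stabilizes
  -> state at step 30: (30-5) mod 2 = 1, same as step 6 -> [4 6 6]

Answer: 4 6 6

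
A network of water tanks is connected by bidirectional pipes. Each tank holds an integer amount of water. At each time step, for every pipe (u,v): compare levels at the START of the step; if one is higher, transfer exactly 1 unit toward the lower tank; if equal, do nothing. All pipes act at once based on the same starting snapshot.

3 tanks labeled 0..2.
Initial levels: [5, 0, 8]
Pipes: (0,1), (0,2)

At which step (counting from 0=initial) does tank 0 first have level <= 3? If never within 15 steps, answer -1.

Answer: 6

Derivation:
Step 1: flows [0->1,2->0] -> levels [5 1 7]
Step 2: flows [0->1,2->0] -> levels [5 2 6]
Step 3: flows [0->1,2->0] -> levels [5 3 5]
Step 4: flows [0->1,0=2] -> levels [4 4 5]
Step 5: flows [0=1,2->0] -> levels [5 4 4]
Step 6: flows [0->1,0->2] -> levels [3 5 5]
Tank 0 first reaches <=3 at step 6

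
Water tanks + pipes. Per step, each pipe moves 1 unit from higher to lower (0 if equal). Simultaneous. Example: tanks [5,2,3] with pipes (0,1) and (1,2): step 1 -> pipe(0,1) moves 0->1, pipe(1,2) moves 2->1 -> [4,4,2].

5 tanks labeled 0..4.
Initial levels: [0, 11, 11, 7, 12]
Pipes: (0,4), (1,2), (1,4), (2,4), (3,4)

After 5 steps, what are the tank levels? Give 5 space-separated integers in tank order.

Step 1: flows [4->0,1=2,4->1,4->2,4->3] -> levels [1 12 12 8 8]
Step 2: flows [4->0,1=2,1->4,2->4,3=4] -> levels [2 11 11 8 9]
Step 3: flows [4->0,1=2,1->4,2->4,4->3] -> levels [3 10 10 9 9]
Step 4: flows [4->0,1=2,1->4,2->4,3=4] -> levels [4 9 9 9 10]
Step 5: flows [4->0,1=2,4->1,4->2,4->3] -> levels [5 10 10 10 6]

Answer: 5 10 10 10 6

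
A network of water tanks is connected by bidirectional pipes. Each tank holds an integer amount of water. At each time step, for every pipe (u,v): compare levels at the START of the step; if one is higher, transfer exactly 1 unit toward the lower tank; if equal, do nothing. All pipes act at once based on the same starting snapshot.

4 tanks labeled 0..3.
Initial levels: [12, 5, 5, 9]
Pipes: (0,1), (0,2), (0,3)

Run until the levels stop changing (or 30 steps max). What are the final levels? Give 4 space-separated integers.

Answer: 10 7 7 7

Derivation:
Step 1: flows [0->1,0->2,0->3] -> levels [9 6 6 10]
Step 2: flows [0->1,0->2,3->0] -> levels [8 7 7 9]
Step 3: flows [0->1,0->2,3->0] -> levels [7 8 8 8]
Step 4: flows [1->0,2->0,3->0] -> levels [10 7 7 7]
Step 5: flows [0->1,0->2,0->3] -> levels [7 8 8 8]
  -> period-2 cycle: step 5 state = step 3 state; never stabilizes
  -> state at step 30: (30-3) mod 2 = 1, same as step 4 -> [10 7 7 7]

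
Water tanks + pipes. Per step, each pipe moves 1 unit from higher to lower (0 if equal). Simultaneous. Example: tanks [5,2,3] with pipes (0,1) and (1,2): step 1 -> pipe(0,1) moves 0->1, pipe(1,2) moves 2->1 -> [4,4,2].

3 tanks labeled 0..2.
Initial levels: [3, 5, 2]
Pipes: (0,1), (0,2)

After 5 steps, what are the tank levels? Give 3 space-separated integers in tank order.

Step 1: flows [1->0,0->2] -> levels [3 4 3]
Step 2: flows [1->0,0=2] -> levels [4 3 3]
Step 3: flows [0->1,0->2] -> levels [2 4 4]
Step 4: flows [1->0,2->0] -> levels [4 3 3]
  -> period-2 cycle: step 4 state = step 2 state
  -> state at step 5: (5-2) mod 2 = 1, same as step 3 -> [2 4 4]

Answer: 2 4 4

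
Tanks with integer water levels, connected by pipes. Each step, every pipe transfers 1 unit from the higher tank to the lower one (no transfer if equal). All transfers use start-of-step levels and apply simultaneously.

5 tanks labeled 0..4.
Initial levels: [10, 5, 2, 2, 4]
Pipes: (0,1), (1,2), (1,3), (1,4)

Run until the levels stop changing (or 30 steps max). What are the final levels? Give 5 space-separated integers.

Answer: 6 7 3 3 4

Derivation:
Step 1: flows [0->1,1->2,1->3,1->4] -> levels [9 3 3 3 5]
Step 2: flows [0->1,1=2,1=3,4->1] -> levels [8 5 3 3 4]
Step 3: flows [0->1,1->2,1->3,1->4] -> levels [7 3 4 4 5]
Step 4: flows [0->1,2->1,3->1,4->1] -> levels [6 7 3 3 4]
Step 5: flows [1->0,1->2,1->3,1->4] -> levels [7 3 4 4 5]
  -> period-2 cycle: step 5 state = step 3 state; never stabilizes
  -> state at step 30: (30-3) mod 2 = 1, same as step 4 -> [6 7 3 3 4]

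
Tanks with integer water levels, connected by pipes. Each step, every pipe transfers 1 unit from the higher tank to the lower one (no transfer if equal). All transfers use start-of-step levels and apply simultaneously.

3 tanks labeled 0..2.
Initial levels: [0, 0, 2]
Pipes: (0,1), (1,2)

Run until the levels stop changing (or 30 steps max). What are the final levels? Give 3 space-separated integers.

Answer: 1 0 1

Derivation:
Step 1: flows [0=1,2->1] -> levels [0 1 1]
Step 2: flows [1->0,1=2] -> levels [1 0 1]
Step 3: flows [0->1,2->1] -> levels [0 2 0]
Step 4: flows [1->0,1->2] -> levels [1 0 1]
  -> period-2 cycle: step 4 state = step 2 state; never stabilizes
  -> state at step 30: (30-2) mod 2 = 0, same as step 2 -> [1 0 1]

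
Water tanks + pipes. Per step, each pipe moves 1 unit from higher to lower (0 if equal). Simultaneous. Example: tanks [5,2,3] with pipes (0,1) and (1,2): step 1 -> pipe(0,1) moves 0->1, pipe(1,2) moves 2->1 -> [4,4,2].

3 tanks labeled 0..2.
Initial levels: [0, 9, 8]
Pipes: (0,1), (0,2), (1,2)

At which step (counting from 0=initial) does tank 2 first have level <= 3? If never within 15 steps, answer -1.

Answer: -1

Derivation:
Step 1: flows [1->0,2->0,1->2] -> levels [2 7 8]
Step 2: flows [1->0,2->0,2->1] -> levels [4 7 6]
Step 3: flows [1->0,2->0,1->2] -> levels [6 5 6]
Step 4: flows [0->1,0=2,2->1] -> levels [5 7 5]
Step 5: flows [1->0,0=2,1->2] -> levels [6 5 6]
  -> period-2 cycle (repeats step 3); tank 2 never drops to <=3
Tank 2 never reaches <=3 within 15 steps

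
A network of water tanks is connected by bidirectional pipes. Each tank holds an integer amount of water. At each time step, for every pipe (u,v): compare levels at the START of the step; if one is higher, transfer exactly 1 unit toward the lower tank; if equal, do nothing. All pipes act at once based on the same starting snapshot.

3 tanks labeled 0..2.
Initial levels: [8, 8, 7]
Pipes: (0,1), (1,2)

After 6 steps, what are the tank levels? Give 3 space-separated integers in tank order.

Answer: 7 9 7

Derivation:
Step 1: flows [0=1,1->2] -> levels [8 7 8]
Step 2: flows [0->1,2->1] -> levels [7 9 7]
Step 3: flows [1->0,1->2] -> levels [8 7 8]
  -> period-2 cycle: step 3 state = step 1 state
  -> state at step 6: (6-1) mod 2 = 1, same as step 2 -> [7 9 7]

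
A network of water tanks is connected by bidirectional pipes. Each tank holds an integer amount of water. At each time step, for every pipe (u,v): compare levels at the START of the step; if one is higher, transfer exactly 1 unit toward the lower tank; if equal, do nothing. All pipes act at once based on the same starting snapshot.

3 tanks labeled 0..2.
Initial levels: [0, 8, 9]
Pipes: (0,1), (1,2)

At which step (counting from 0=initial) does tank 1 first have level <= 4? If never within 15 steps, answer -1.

Answer: -1

Derivation:
Step 1: flows [1->0,2->1] -> levels [1 8 8]
Step 2: flows [1->0,1=2] -> levels [2 7 8]
Step 3: flows [1->0,2->1] -> levels [3 7 7]
Step 4: flows [1->0,1=2] -> levels [4 6 7]
Step 5: flows [1->0,2->1] -> levels [5 6 6]
Step 6: flows [1->0,1=2] -> levels [6 5 6]
Step 7: flows [0->1,2->1] -> levels [5 7 5]
Step 8: flows [1->0,1->2] -> levels [6 5 6]
  -> period-2 cycle (repeats step 6); tank 1 never drops to <=4
Tank 1 never reaches <=4 within 15 steps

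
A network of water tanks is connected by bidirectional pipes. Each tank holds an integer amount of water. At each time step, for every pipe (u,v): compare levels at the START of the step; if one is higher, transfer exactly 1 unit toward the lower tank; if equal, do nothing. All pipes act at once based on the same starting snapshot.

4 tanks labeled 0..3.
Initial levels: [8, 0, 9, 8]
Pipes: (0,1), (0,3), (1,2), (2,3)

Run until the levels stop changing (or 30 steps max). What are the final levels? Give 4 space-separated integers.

Answer: 7 6 7 5

Derivation:
Step 1: flows [0->1,0=3,2->1,2->3] -> levels [7 2 7 9]
Step 2: flows [0->1,3->0,2->1,3->2] -> levels [7 4 7 7]
Step 3: flows [0->1,0=3,2->1,2=3] -> levels [6 6 6 7]
Step 4: flows [0=1,3->0,1=2,3->2] -> levels [7 6 7 5]
Step 5: flows [0->1,0->3,2->1,2->3] -> levels [5 8 5 7]
Step 6: flows [1->0,3->0,1->2,3->2] -> levels [7 6 7 5]
  -> period-2 cycle: step 6 state = step 4 state; never stabilizes
  -> state at step 30: (30-4) mod 2 = 0, same as step 4 -> [7 6 7 5]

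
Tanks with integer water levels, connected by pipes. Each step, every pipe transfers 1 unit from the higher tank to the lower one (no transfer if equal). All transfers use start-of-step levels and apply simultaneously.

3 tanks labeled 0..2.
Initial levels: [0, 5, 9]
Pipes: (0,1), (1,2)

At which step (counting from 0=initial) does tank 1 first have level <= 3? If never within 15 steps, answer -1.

Step 1: flows [1->0,2->1] -> levels [1 5 8]
Step 2: flows [1->0,2->1] -> levels [2 5 7]
Step 3: flows [1->0,2->1] -> levels [3 5 6]
Step 4: flows [1->0,2->1] -> levels [4 5 5]
Step 5: flows [1->0,1=2] -> levels [5 4 5]
Step 6: flows [0->1,2->1] -> levels [4 6 4]
Step 7: flows [1->0,1->2] -> levels [5 4 5]
  -> period-2 cycle (repeats step 5); tank 1 never drops to <=3
Tank 1 never reaches <=3 within 15 steps

Answer: -1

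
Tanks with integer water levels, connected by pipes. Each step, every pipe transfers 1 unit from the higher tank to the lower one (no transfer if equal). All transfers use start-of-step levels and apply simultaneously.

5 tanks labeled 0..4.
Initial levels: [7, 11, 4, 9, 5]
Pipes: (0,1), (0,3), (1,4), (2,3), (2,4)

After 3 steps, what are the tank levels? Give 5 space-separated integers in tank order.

Step 1: flows [1->0,3->0,1->4,3->2,4->2] -> levels [9 9 6 7 5]
Step 2: flows [0=1,0->3,1->4,3->2,2->4] -> levels [8 8 6 7 7]
Step 3: flows [0=1,0->3,1->4,3->2,4->2] -> levels [7 7 8 7 7]

Answer: 7 7 8 7 7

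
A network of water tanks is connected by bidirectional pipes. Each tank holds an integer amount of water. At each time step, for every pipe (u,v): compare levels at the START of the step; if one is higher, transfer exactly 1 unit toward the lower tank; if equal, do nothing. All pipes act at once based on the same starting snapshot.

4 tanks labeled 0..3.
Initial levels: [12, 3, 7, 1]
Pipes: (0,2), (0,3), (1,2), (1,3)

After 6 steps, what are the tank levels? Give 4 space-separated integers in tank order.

Step 1: flows [0->2,0->3,2->1,1->3] -> levels [10 3 7 3]
Step 2: flows [0->2,0->3,2->1,1=3] -> levels [8 4 7 4]
Step 3: flows [0->2,0->3,2->1,1=3] -> levels [6 5 7 5]
Step 4: flows [2->0,0->3,2->1,1=3] -> levels [6 6 5 6]
Step 5: flows [0->2,0=3,1->2,1=3] -> levels [5 5 7 6]
Step 6: flows [2->0,3->0,2->1,3->1] -> levels [7 7 5 4]

Answer: 7 7 5 4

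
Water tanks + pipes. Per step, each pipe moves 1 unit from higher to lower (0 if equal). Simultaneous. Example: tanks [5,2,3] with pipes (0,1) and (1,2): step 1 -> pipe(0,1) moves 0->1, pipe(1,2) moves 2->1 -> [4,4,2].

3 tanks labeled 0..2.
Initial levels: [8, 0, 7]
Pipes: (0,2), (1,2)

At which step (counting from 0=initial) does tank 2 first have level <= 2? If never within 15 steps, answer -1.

Step 1: flows [0->2,2->1] -> levels [7 1 7]
Step 2: flows [0=2,2->1] -> levels [7 2 6]
Step 3: flows [0->2,2->1] -> levels [6 3 6]
Step 4: flows [0=2,2->1] -> levels [6 4 5]
Step 5: flows [0->2,2->1] -> levels [5 5 5]
Step 6: flows [0=2,1=2] -> levels [5 5 5]
  -> stable; tank 2 stays at 5 > 2
Tank 2 never reaches <=2 within 15 steps

Answer: -1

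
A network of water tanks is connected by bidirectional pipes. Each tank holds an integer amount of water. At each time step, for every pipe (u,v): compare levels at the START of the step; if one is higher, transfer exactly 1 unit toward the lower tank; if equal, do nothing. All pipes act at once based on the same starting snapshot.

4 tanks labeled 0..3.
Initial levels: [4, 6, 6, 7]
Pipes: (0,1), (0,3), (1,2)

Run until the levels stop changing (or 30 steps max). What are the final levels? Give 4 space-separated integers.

Answer: 5 7 5 6

Derivation:
Step 1: flows [1->0,3->0,1=2] -> levels [6 5 6 6]
Step 2: flows [0->1,0=3,2->1] -> levels [5 7 5 6]
Step 3: flows [1->0,3->0,1->2] -> levels [7 5 6 5]
Step 4: flows [0->1,0->3,2->1] -> levels [5 7 5 6]
  -> period-2 cycle: step 4 state = step 2 state; never stabilizes
  -> state at step 30: (30-2) mod 2 = 0, same as step 2 -> [5 7 5 6]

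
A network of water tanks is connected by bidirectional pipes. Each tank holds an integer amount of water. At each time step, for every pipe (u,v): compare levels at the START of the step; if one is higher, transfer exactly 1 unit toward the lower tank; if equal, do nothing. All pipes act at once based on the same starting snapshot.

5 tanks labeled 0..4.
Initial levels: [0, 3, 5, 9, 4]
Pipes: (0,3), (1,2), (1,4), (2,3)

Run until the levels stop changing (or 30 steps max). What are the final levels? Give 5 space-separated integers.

Step 1: flows [3->0,2->1,4->1,3->2] -> levels [1 5 5 7 3]
Step 2: flows [3->0,1=2,1->4,3->2] -> levels [2 4 6 5 4]
Step 3: flows [3->0,2->1,1=4,2->3] -> levels [3 5 4 5 4]
Step 4: flows [3->0,1->2,1->4,3->2] -> levels [4 3 6 3 5]
Step 5: flows [0->3,2->1,4->1,2->3] -> levels [3 5 4 5 4]
  -> period-2 cycle: step 5 state = step 3 state; never stabilizes
  -> state at step 30: (30-3) mod 2 = 1, same as step 4 -> [4 3 6 3 5]

Answer: 4 3 6 3 5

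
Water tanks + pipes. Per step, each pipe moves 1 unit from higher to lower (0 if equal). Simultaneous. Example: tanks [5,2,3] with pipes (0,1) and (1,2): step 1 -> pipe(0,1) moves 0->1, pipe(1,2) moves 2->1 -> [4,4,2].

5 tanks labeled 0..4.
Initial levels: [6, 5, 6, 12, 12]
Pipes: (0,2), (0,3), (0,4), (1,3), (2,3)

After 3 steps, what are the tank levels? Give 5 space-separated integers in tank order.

Step 1: flows [0=2,3->0,4->0,3->1,3->2] -> levels [8 6 7 9 11]
Step 2: flows [0->2,3->0,4->0,3->1,3->2] -> levels [9 7 9 6 10]
Step 3: flows [0=2,0->3,4->0,1->3,2->3] -> levels [9 6 8 9 9]

Answer: 9 6 8 9 9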